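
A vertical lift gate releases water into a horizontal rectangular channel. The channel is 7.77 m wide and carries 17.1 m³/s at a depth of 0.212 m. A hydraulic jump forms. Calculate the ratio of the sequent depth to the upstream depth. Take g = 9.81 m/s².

y₂/y₁ = 9.69

q = Q/b = 17.1/7.77 = 2.20 m²/s; V₁ = q/y₁ = 10.4 m/s. Fr₁ = V₁/√(g·y₁) = 7.20.
By Bélanger, y₂/y₁ = ½[√(1 + 8Fr₁²) − 1] = ½[√415.5 − 1] = 9.69.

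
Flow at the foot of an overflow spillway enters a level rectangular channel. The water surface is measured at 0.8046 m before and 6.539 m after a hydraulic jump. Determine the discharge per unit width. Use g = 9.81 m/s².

q = 13.77 m²/s

For a rectangular channel the momentum equation gives q² = ½·g·y₁·y₂·(y₁ + y₂) = ½×9.81×0.8046×6.539×7.344 = 189.5.
q = √189.5 = 13.77 m²/s.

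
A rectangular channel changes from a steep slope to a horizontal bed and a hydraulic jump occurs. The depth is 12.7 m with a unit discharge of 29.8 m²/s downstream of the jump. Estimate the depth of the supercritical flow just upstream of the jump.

V₂ = q/y₂ = 29.8/12.7 = 2.35 m/s; Fr₂ = V₂/√(g·y₂) = 0.210.
From the momentum equation (using Fr₂), y₁/y₂ = ½[√(1 + 8Fr₂²) − 1] = ½[√1.354 − 1] = 0.0817.
y₁ = 0.0817 × 12.7 = 1.04 m.

y₁ = 1.04 m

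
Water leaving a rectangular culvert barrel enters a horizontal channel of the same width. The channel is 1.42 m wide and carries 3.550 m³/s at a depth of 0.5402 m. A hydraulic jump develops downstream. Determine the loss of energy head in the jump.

ΔE = 0.1509 m

q = Q/b = 3.550/1.42 = 2.500 m²/s; V₁ = q/y₁ = 4.628 m/s. Fr₁ = V₁/√(g·y₁) = 2.010.
Conjugate-depth relation: y₂/y₁ = ½[√(1 + 8Fr₁²) − 1] = ½[√33.332 − 1] = 2.387.
y₂ = 2.387 × 0.5402 = 1.289 m.
V₂ = q/y₂ = 2.500/1.289 = 1.939 m/s. E₁ = y₁ + V₁²/2g = 1.632 m; E₂ = y₂ + V₂²/2g = 1.481 m. ΔE = E₁ − E₂ = 0.1509 m.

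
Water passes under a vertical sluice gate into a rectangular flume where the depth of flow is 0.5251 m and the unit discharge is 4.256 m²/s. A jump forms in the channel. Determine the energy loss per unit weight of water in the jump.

ΔE = 1.311 m

V₁ = q/y₁ = 4.256/0.5251 = 8.105 m/s. Fr₁ = V₁/√(g·y₁) = 8.105/√(9.81×0.5251) = 3.571.
By Bélanger, y₂/y₁ = ½[√(1 + 8Fr₁²) − 1] = ½[√103.02 − 1] = 4.575.
y₂ = 4.575 × 0.5251 = 2.402 m.
V₂ = q/y₂ = 4.256/2.402 = 1.772 m/s. E₁ = y₁ + V₁²/2g = 3.873 m; E₂ = y₂ + V₂²/2g = 2.562 m. ΔE = E₁ − E₂ = 1.311 m.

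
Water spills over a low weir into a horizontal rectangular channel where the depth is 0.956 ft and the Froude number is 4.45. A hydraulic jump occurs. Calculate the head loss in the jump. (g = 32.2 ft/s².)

ΔE = 4.58 ft

Fr₁ = 4.45 (given).
From the momentum equation for a rectangular channel, y₂/y₁ = ½[√(1 + 8Fr₁²) − 1] = ½[√159.4 − 1] = 5.81.
y₂ = 5.81 × 0.956 = 5.56 ft.
V₁ = Fr₁·√(g·y₁) = 4.45×√(32.2×0.956) = 24.7 ft/s; q = V₁·y₁ = 23.6 ft²/s. V₂ = q/y₂ = 23.6/5.56 = 4.25 ft/s. E₁ = y₁ + V₁²/2g = 10.4 ft; E₂ = y₂ + V₂²/2g = 5.84 ft. ΔE = E₁ − E₂ = 4.58 ft.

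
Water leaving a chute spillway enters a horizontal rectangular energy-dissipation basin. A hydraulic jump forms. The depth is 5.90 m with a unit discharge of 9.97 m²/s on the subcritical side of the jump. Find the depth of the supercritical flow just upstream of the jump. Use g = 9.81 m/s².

V₂ = q/y₂ = 9.97/5.90 = 1.69 m/s; Fr₂ = V₂/√(g·y₂) = 0.222.
From the momentum equation (using Fr₂), y₁/y₂ = ½[√(1 + 8Fr₂²) − 1] = ½[√1.395 − 1] = 0.0905.
y₁ = 0.0905 × 5.90 = 0.534 m.

y₁ = 0.534 m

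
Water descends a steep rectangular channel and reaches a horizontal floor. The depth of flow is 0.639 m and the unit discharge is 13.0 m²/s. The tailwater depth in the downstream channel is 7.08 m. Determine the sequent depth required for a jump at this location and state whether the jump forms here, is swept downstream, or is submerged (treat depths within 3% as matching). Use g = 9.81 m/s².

V₁ = q/y₁ = 13.0/0.639 = 20.3 m/s. Fr₁ = V₁/√(g·y₁) = 20.3/√(9.81×0.639) = 8.13.
Sequent-depth ratio: y₂/y₁ = ½[√(1 + 8Fr₁²) − 1] = ½[√529.2 − 1] = 11.0.
y₂ = 11.0 × 0.639 = 7.03 m.
Tailwater y_tw = 7.08 m: y_tw ≈ y₂, so the jump forms here.

y₂ = 7.03 m; the jump forms here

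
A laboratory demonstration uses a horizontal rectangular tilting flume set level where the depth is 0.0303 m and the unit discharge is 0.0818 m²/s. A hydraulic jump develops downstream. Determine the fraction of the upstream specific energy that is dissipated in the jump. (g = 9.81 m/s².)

ΔE/E₁ = 0.486 (48.6%)

V₁ = q/y₁ = 0.0818/0.0303 = 2.70 m/s. Fr₁ = V₁/√(g·y₁) = 2.70/√(9.81×0.0303) = 4.95.
From the momentum equation for a rectangular channel, y₂/y₁ = ½[√(1 + 8Fr₁²) − 1] = ½[√197.2 − 1] = 6.52.
y₂ = 6.52 × 0.0303 = 0.198 m.
E₁ = y₁ + V₁²/2g = 0.402 m. ΔE = (y₂ − y₁)³/(4y₁y₂) = 0.195 m. ΔE/E₁ = 0.195/0.402 = 0.486.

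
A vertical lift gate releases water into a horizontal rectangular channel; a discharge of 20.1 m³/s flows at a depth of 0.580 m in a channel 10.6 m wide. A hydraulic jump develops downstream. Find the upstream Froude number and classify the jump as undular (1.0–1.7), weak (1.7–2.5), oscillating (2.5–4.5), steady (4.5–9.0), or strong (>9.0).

q = Q/b = 20.1/10.6 = 1.90 m²/s; V₁ = q/y₁ = 3.27 m/s. Fr₁ = V₁/√(g·y₁) = 1.37.
Fr₁ = 1.37 lies in the undular range.

Fr₁ = 1.37; undular jump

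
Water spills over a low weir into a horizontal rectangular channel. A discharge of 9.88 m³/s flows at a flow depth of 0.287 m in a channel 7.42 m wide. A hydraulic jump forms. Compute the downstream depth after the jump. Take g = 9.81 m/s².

y₂ = 0.988 m

q = Q/b = 9.88/7.42 = 1.33 m²/s; V₁ = q/y₁ = 4.64 m/s. Fr₁ = V₁/√(g·y₁) = 2.77.
Sequent-depth ratio: y₂/y₁ = ½[√(1 + 8Fr₁²) − 1] = ½[√62.16 − 1] = 3.44.
y₂ = 3.44 × 0.287 = 0.988 m.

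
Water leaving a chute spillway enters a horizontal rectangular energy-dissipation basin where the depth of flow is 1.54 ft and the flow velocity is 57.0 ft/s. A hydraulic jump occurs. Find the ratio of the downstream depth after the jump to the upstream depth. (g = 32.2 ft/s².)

y₂/y₁ = 11.0

Fr₁ = V₁/√(g·y₁) = 57.0/√(32.2×1.54) = 8.09.
Bélanger equation: y₂/y₁ = ½[√(1 + 8Fr₁²) − 1] = ½[√525.2 − 1] = 11.0.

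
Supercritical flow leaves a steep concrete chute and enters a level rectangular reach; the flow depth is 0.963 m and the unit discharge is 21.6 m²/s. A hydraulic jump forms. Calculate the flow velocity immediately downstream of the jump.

V₁ = q/y₁ = 21.6/0.963 = 22.4 m/s. Fr₁ = V₁/√(g·y₁) = 22.4/√(9.81×0.963) = 7.30.
By Bélanger, y₂/y₁ = ½[√(1 + 8Fr₁²) − 1] = ½[√427.0 − 1] = 9.83.
y₂ = 9.83 × 0.963 = 9.47 m.
V₂ = q/y₂ = 21.6/9.47 = 2.28 m/s.

V₂ = 2.28 m/s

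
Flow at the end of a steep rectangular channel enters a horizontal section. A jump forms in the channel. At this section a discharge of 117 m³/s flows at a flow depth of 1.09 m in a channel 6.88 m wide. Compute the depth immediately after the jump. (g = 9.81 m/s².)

q = Q/b = 117/6.88 = 17.0 m²/s; V₁ = q/y₁ = 15.6 m/s. Fr₁ = V₁/√(g·y₁) = 4.77.
By Bélanger, y₂/y₁ = ½[√(1 + 8Fr₁²) − 1] = ½[√183.1 − 1] = 6.27.
y₂ = 6.27 × 1.09 = 6.83 m.

y₂ = 6.83 m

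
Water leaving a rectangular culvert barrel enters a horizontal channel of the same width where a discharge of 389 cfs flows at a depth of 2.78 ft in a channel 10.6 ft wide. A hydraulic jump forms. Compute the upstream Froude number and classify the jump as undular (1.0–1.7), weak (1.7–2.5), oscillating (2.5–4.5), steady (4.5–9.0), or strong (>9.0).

q = Q/b = 389/10.6 = 36.7 ft²/s; V₁ = q/y₁ = 13.2 ft/s. Fr₁ = V₁/√(g·y₁) = 1.40.
Fr₁ = 1.40 lies in the undular range.

Fr₁ = 1.40; undular jump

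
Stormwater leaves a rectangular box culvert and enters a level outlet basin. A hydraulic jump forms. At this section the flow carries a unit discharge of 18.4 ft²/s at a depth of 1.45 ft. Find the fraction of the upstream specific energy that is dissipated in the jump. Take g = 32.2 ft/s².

ΔE/E₁ = 0.0682 (6.82%)

V₁ = q/y₁ = 18.4/1.45 = 12.7 ft/s. Fr₁ = V₁/√(g·y₁) = 12.7/√(32.2×1.45) = 1.86.
Bélanger equation: y₂/y₁ = ½[√(1 + 8Fr₁²) − 1] = ½[√28.59 − 1] = 2.17.
y₂ = 2.17 × 1.45 = 3.15 ft.
E₁ = y₁ + V₁²/2g = 3.95 ft. ΔE = (y₂ − y₁)³/(4y₁y₂) = 0.270 ft. ΔE/E₁ = 0.270/3.95 = 0.0682.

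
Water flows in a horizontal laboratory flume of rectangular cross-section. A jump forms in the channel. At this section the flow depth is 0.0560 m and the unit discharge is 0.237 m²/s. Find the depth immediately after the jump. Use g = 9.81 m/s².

y₂ = 0.425 m

V₁ = q/y₁ = 0.237/0.0560 = 4.23 m/s. Fr₁ = V₁/√(g·y₁) = 4.23/√(9.81×0.0560) = 5.71.
Sequent-depth ratio: y₂/y₁ = ½[√(1 + 8Fr₁²) − 1] = ½[√261.8 − 1] = 7.59.
y₂ = 7.59 × 0.0560 = 0.425 m.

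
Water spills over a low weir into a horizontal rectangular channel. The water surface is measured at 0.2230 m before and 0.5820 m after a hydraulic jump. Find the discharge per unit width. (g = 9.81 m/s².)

For a rectangular channel the momentum equation gives q² = ½·g·y₁·y₂·(y₁ + y₂) = ½×9.81×0.2230×0.5820×0.8050 = 0.5125.
q = √0.5125 = 0.7159 m²/s.

q = 0.7159 m²/s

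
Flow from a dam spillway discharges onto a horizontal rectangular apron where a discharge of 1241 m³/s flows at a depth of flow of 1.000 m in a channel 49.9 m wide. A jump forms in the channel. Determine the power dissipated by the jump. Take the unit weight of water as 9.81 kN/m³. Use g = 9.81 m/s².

q = Q/b = 1241/49.9 = 24.87 m²/s; V₁ = q/y₁ = 24.87 m/s. Fr₁ = V₁/√(g·y₁) = 7.940.
By Bélanger, y₂/y₁ = ½[√(1 + 8Fr₁²) − 1] = ½[√505.39 − 1] = 10.74.
y₂ = 10.74 × 1.000 = 10.74 m.
Head loss: ΔE = (y₂ − y₁)³/(4y₁y₂) = (10.74 − 1.000)³/(4×1.000×10.74) = 924.1/42.96 = 21.51 m.
P = γ·Q·ΔE = 9.81 × 1241 × 21.51 = 261873 kW.

P = 261873 kW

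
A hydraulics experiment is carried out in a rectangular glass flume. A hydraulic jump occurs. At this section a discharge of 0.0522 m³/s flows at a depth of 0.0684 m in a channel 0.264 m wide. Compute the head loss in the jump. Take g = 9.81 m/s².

q = Q/b = 0.0522/0.264 = 0.198 m²/s; V₁ = q/y₁ = 2.89 m/s. Fr₁ = V₁/√(g·y₁) = 3.53.
From the momentum equation for a rectangular channel, y₂/y₁ = ½[√(1 + 8Fr₁²) − 1] = ½[√100.6 − 1] = 4.52.
y₂ = 4.52 × 0.0684 = 0.309 m.
Head loss: ΔE = (y₂ − y₁)³/(4y₁y₂) = (0.309 − 0.0684)³/(4×0.0684×0.309) = 0.0139/0.0845 = 0.165 m.

ΔE = 0.165 m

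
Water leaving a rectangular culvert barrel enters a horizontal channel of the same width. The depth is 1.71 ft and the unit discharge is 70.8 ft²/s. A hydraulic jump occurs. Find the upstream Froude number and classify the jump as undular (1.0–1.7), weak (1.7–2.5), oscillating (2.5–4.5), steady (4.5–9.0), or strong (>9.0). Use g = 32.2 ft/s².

V₁ = q/y₁ = 70.8/1.71 = 41.4 ft/s. Fr₁ = V₁/√(g·y₁) = 41.4/√(32.2×1.71) = 5.58.
Fr₁ = 5.58 lies in the steady range.

Fr₁ = 5.58; steady jump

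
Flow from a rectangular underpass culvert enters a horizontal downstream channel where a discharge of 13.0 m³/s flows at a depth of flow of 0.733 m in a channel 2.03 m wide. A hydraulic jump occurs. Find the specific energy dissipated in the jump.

ΔE = 1.37 m

q = Q/b = 13.0/2.03 = 6.40 m²/s; V₁ = q/y₁ = 8.74 m/s. Fr₁ = V₁/√(g·y₁) = 3.26.
From the momentum equation for a rectangular channel, y₂/y₁ = ½[√(1 + 8Fr₁²) − 1] = ½[√85.92 − 1] = 4.13.
y₂ = 4.13 × 0.733 = 3.03 m.
V₂ = q/y₂ = 6.40/3.03 = 2.11 m/s. E₁ = y₁ + V₁²/2g = 4.62 m; E₂ = y₂ + V₂²/2g = 3.26 m. ΔE = E₁ − E₂ = 1.37 m.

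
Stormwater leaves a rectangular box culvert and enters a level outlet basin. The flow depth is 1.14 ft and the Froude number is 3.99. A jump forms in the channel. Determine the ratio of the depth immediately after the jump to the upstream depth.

Fr₁ = 3.99 (given).
By Bélanger, y₂/y₁ = ½[√(1 + 8Fr₁²) − 1] = ½[√128.4 − 1] = 5.16.

y₂/y₁ = 5.16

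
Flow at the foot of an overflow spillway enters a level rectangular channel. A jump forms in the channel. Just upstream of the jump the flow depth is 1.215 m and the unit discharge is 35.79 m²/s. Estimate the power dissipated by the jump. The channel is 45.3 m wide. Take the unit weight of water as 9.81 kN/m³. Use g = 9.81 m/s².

V₁ = q/y₁ = 35.79/1.215 = 29.46 m/s. Fr₁ = V₁/√(g·y₁) = 29.46/√(9.81×1.215) = 8.532.
Bélanger equation: y₂/y₁ = ½[√(1 + 8Fr₁²) − 1] = ½[√583.39 − 1] = 11.58.
y₂ = 11.58 × 1.215 = 14.07 m.
V₂ = q/y₂ = 35.79/14.07 = 2.544 m/s. E₁ = y₁ + V₁²/2g = 45.44 m; E₂ = y₂ + V₂²/2g = 14.40 m. ΔE = E₁ − E₂ = 31.04 m.
Q = q·b = 35.79 × 45.3 = 1621 m³/s. P = γ·Q·ΔE = 9.81 × 1621 × 31.04 = 493760 kW.

P = 493760 kW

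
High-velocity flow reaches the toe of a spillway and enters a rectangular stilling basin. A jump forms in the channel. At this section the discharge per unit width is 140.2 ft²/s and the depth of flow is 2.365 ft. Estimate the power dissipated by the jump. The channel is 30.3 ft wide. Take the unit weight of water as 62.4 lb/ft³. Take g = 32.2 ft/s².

P = 16729 hp

V₁ = q/y₁ = 140.2/2.365 = 59.28 ft/s. Fr₁ = V₁/√(g·y₁) = 59.28/√(32.2×2.365) = 6.793.
Sequent-depth ratio: y₂/y₁ = ½[√(1 + 8Fr₁²) − 1] = ½[√370.18 − 1] = 9.120.
y₂ = 9.120 × 2.365 = 21.57 ft.
Head loss: ΔE = (y₂ − y₁)³/(4y₁y₂) = (21.57 − 2.365)³/(4×2.365×21.57) = 7082/204.0 = 34.71 ft.
Q = q·b = 140.2 × 30.3 = 4248 cfs. P = γ·Q·ΔE/550 = 62.4 × 4248 × 34.71 / 550 = 16729 hp.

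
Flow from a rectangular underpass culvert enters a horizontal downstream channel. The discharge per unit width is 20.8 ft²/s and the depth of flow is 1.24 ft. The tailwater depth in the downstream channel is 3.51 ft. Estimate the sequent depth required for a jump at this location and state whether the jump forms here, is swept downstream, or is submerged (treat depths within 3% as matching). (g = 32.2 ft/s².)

y₂ = 4.08 ft; the jump is swept downstream

V₁ = q/y₁ = 20.8/1.24 = 16.8 ft/s. Fr₁ = V₁/√(g·y₁) = 16.8/√(32.2×1.24) = 2.65.
From the momentum equation for a rectangular channel, y₂/y₁ = ½[√(1 + 8Fr₁²) − 1] = ½[√57.38 − 1] = 3.29.
y₂ = 3.29 × 1.24 = 4.08 ft.
Tailwater y_tw = 3.51 ft: y_tw < y₂, so the jump is swept downstream.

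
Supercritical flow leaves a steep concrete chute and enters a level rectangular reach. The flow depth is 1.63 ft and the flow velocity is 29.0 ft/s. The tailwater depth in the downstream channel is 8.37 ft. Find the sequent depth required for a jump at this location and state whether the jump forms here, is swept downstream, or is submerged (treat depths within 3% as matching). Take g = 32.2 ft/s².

y₂ = 8.45 ft; the jump forms here

Fr₁ = V₁/√(g·y₁) = 29.0/√(32.2×1.63) = 4.00.
By Bélanger, y₂/y₁ = ½[√(1 + 8Fr₁²) − 1] = ½[√129.2 − 1] = 5.18.
y₂ = 5.18 × 1.63 = 8.45 ft.
Tailwater y_tw = 8.37 ft: y_tw ≈ y₂, so the jump forms here.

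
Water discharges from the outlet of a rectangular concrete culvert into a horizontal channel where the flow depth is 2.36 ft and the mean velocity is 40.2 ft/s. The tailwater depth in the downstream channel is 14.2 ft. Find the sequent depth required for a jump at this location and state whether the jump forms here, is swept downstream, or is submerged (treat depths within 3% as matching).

Fr₁ = V₁/√(g·y₁) = 40.2/√(32.2×2.36) = 4.61.
By Bélanger, y₂/y₁ = ½[√(1 + 8Fr₁²) − 1] = ½[√171.1 − 1] = 6.04.
y₂ = 6.04 × 2.36 = 14.3 ft.
Tailwater y_tw = 14.2 ft: y_tw ≈ y₂, so the jump forms here.

y₂ = 14.3 ft; the jump forms here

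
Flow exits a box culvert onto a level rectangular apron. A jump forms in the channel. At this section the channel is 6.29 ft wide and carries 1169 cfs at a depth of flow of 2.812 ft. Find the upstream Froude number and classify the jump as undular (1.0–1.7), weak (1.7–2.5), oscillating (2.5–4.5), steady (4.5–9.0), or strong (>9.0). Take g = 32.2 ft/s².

q = Q/b = 1169/6.29 = 185.9 ft²/s; V₁ = q/y₁ = 66.09 ft/s. Fr₁ = V₁/√(g·y₁) = 6.946.
Fr₁ = 6.946 lies in the steady range.

Fr₁ = 6.946; steady jump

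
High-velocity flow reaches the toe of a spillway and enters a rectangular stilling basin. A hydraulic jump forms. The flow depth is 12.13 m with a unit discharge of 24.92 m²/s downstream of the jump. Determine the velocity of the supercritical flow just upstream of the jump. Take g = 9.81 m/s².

V₁ = 30.89 m/s

V₂ = q/y₂ = 24.92/12.13 = 2.054 m/s; Fr₂ = V₂/√(g·y₂) = 0.1883.
The Bélanger relation is symmetric: y₁/y₂ = ½[√(1 + 8Fr₂²) − 1] = ½[√1.2837 − 1] = 0.06651.
y₁ = 0.06651 × 12.13 = 0.8068 m.
V₁ = q/y₁ = 24.92/0.8068 = 30.89 m/s.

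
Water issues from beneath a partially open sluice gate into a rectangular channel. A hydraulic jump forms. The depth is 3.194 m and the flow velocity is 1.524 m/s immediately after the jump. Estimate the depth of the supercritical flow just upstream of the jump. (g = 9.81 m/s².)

y₁ = 0.4186 m

Fr₂ = V₂/√(g·y₂) = 1.524/√(9.81×3.194) = 0.2723.
From the momentum equation (using Fr₂), y₁/y₂ = ½[√(1 + 8Fr₂²) − 1] = ½[√1.5930 − 1] = 0.1311.
y₁ = 0.1311 × 3.194 = 0.4186 m.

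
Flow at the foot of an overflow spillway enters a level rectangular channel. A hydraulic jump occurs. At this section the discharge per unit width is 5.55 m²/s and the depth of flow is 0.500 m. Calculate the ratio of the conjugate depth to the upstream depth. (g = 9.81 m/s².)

V₁ = q/y₁ = 5.55/0.500 = 11.1 m/s. Fr₁ = V₁/√(g·y₁) = 11.1/√(9.81×0.500) = 5.01.
Sequent-depth ratio: y₂/y₁ = ½[√(1 + 8Fr₁²) − 1] = ½[√202.0 − 1] = 6.61.

y₂/y₁ = 6.61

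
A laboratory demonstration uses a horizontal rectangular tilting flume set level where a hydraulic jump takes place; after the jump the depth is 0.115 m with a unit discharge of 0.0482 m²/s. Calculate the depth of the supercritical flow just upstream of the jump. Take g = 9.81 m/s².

V₂ = q/y₂ = 0.0482/0.115 = 0.419 m/s; Fr₂ = V₂/√(g·y₂) = 0.395.
Since the conjugate-depth ratio holds either way, y₁/y₂ = ½[√(1 + 8Fr₂²) − 1] = ½[√2.246 − 1] = 0.249.
y₁ = 0.249 × 0.115 = 0.0287 m.

y₁ = 0.0287 m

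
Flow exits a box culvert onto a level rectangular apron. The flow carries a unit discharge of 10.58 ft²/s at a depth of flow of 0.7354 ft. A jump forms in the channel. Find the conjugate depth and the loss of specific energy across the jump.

V₁ = q/y₁ = 10.58/0.7354 = 14.39 ft/s. Fr₁ = V₁/√(g·y₁) = 14.39/√(32.2×0.7354) = 2.956.
From the momentum equation for a rectangular channel, y₂/y₁ = ½[√(1 + 8Fr₁²) − 1] = ½[√70.925 − 1] = 3.711.
y₂ = 3.711 × 0.7354 = 2.729 ft.
V₂ = q/y₂ = 10.58/2.729 = 3.877 ft/s. E₁ = y₁ + V₁²/2g = 3.949 ft; E₂ = y₂ + V₂²/2g = 2.962 ft. ΔE = E₁ − E₂ = 0.9870 ft.

y₂ = 2.729 ft; ΔE = 0.9870 ft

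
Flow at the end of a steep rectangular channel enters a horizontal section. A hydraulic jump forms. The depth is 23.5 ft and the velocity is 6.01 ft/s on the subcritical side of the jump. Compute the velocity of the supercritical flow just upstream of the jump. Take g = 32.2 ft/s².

Fr₂ = V₂/√(g·y₂) = 6.01/√(32.2×23.5) = 0.218.
The Bélanger relation is symmetric: y₁/y₂ = ½[√(1 + 8Fr₂²) − 1] = ½[√1.382 − 1] = 0.0878.
y₁ = 0.0878 × 23.5 = 2.06 ft.
V₁ = q/y₁ = 141/2.06 = 68.5 ft/s.

V₁ = 68.5 ft/s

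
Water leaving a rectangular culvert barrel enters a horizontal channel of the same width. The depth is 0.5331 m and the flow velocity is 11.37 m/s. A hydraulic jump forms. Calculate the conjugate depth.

Fr₁ = V₁/√(g·y₁) = 11.37/√(9.81×0.5331) = 4.972.
Conjugate-depth relation: y₂/y₁ = ½[√(1 + 8Fr₁²) − 1] = ½[√198.76 − 1] = 6.549.
y₂ = 6.549 × 0.5331 = 3.491 m.

y₂ = 3.491 m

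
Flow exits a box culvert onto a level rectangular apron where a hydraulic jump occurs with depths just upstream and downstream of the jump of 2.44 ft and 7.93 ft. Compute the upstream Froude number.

For a rectangular channel the momentum equation gives q² = ½·g·y₁·y₂·(y₁ + y₂) = ½×32.2×2.44×7.93×10.4 = 3230.
q = √3230 = 56.8 ft²/s.
V₁ = q/y₁ = 23.3 ft/s; Fr₁ = V₁/√(g·y₁) = 2.63.

Fr₁ = 2.63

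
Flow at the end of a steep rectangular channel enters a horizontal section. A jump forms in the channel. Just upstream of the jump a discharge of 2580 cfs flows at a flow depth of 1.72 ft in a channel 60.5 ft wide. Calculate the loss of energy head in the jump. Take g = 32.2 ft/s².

ΔE = 3.44 ft

q = Q/b = 2580/60.5 = 42.6 ft²/s; V₁ = q/y₁ = 24.8 ft/s. Fr₁ = V₁/√(g·y₁) = 3.33.
Bélanger equation: y₂/y₁ = ½[√(1 + 8Fr₁²) − 1] = ½[√89.79 − 1] = 4.24.
y₂ = 4.24 × 1.72 = 7.29 ft.
V₂ = q/y₂ = 42.6/7.29 = 5.85 ft/s. E₁ = y₁ + V₁²/2g = 11.3 ft; E₂ = y₂ + V₂²/2g = 7.82 ft. ΔE = E₁ − E₂ = 3.44 ft.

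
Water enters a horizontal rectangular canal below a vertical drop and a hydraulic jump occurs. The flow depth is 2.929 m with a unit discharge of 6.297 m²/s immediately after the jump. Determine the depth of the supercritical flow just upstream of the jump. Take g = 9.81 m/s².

V₂ = q/y₂ = 6.297/2.929 = 2.150 m/s; Fr₂ = V₂/√(g·y₂) = 0.4011.
From the momentum equation (using Fr₂), y₁/y₂ = ½[√(1 + 8Fr₂²) − 1] = ½[√2.2869 − 1] = 0.2561.
y₁ = 0.2561 × 2.929 = 0.7502 m.

y₁ = 0.7502 m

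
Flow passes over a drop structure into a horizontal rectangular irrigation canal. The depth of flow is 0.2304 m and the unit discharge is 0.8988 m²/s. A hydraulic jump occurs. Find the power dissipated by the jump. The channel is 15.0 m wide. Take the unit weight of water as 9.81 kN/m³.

V₁ = q/y₁ = 0.8988/0.2304 = 3.901 m/s. Fr₁ = V₁/√(g·y₁) = 3.901/√(9.81×0.2304) = 2.595.
From the momentum equation for a rectangular channel, y₂/y₁ = ½[√(1 + 8Fr₁²) − 1] = ½[√54.864 − 1] = 3.204.
y₂ = 3.204 × 0.2304 = 0.7381 m.
V₂ = q/y₂ = 0.8988/0.7381 = 1.218 m/s. E₁ = y₁ + V₁²/2g = 1.006 m; E₂ = y₂ + V₂²/2g = 0.8137 m. ΔE = E₁ − E₂ = 0.1924 m.
Q = q·b = 0.8988 × 15.0 = 13.48 m³/s. P = γ·Q·ΔE = 9.81 × 13.48 × 0.1924 = 25.44 kW.

P = 25.44 kW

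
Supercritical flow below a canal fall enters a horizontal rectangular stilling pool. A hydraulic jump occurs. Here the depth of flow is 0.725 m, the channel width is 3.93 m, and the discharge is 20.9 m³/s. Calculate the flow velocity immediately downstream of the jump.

q = Q/b = 20.9/3.93 = 5.32 m²/s; V₁ = q/y₁ = 7.34 m/s. Fr₁ = V₁/√(g·y₁) = 2.75.
Bélanger equation: y₂/y₁ = ½[√(1 + 8Fr₁²) − 1] = ½[√61.52 − 1] = 3.42.
y₂ = 3.42 × 0.725 = 2.48 m.
V₂ = q/y₂ = 5.32/2.48 = 2.14 m/s.

V₂ = 2.14 m/s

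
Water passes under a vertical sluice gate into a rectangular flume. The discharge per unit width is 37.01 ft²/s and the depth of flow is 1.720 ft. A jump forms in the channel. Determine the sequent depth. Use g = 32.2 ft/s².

y₂ = 6.225 ft

V₁ = q/y₁ = 37.01/1.720 = 21.52 ft/s. Fr₁ = V₁/√(g·y₁) = 21.52/√(32.2×1.720) = 2.891.
Conjugate-depth relation: y₂/y₁ = ½[√(1 + 8Fr₁²) − 1] = ½[√67.879 − 1] = 3.619.
y₂ = 3.619 × 1.720 = 6.225 ft.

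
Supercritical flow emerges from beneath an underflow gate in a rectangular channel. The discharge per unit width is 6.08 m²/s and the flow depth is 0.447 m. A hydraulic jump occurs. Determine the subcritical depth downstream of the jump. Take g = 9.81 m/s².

V₁ = q/y₁ = 6.08/0.447 = 13.6 m/s. Fr₁ = V₁/√(g·y₁) = 13.6/√(9.81×0.447) = 6.50.
From the momentum equation for a rectangular channel, y₂/y₁ = ½[√(1 + 8Fr₁²) − 1] = ½[√338.5 − 1] = 8.70.
y₂ = 8.70 × 0.447 = 3.89 m.

y₂ = 3.89 m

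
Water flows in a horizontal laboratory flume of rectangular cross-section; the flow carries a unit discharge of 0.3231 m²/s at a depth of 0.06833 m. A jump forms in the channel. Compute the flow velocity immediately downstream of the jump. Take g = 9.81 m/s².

V₁ = q/y₁ = 0.3231/0.06833 = 4.729 m/s. Fr₁ = V₁/√(g·y₁) = 4.729/√(9.81×0.06833) = 5.775.
Conjugate-depth relation: y₂/y₁ = ½[√(1 + 8Fr₁²) − 1] = ½[√267.85 − 1] = 7.683.
y₂ = 7.683 × 0.06833 = 0.5250 m.
V₂ = q/y₂ = 0.3231/0.5250 = 0.6155 m/s.

V₂ = 0.6155 m/s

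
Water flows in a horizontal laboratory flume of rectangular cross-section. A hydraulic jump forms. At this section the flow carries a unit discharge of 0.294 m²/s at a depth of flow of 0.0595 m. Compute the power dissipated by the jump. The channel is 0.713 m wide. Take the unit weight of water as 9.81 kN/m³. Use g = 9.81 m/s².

V₁ = q/y₁ = 0.294/0.0595 = 4.94 m/s. Fr₁ = V₁/√(g·y₁) = 4.94/√(9.81×0.0595) = 6.47.
By Bélanger, y₂/y₁ = ½[√(1 + 8Fr₁²) − 1] = ½[√335.6 − 1] = 8.66.
y₂ = 8.66 × 0.0595 = 0.515 m.
Head loss: ΔE = (y₂ − y₁)³/(4y₁y₂) = (0.515 − 0.0595)³/(4×0.0595×0.515) = 0.0947/0.123 = 0.772 m.
Q = q·b = 0.294 × 0.713 = 0.210 m³/s. P = γ·Q·ΔE = 9.81 × 0.210 × 0.772 = 1.59 kW.

P = 1.59 kW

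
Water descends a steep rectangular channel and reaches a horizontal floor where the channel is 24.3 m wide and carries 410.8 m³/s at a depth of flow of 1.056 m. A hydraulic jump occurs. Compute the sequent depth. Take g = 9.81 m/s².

y₂ = 6.919 m

q = Q/b = 410.8/24.3 = 16.91 m²/s; V₁ = q/y₁ = 16.01 m/s. Fr₁ = V₁/√(g·y₁) = 4.974.
Bélanger equation: y₂/y₁ = ½[√(1 + 8Fr₁²) − 1] = ½[√198.91 − 1] = 6.552.
y₂ = 6.552 × 1.056 = 6.919 m.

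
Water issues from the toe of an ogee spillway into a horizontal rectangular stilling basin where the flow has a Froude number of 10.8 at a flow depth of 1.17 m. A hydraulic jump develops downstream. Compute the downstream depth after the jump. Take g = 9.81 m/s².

Fr₁ = 10.8 (given).
From the momentum equation for a rectangular channel, y₂/y₁ = ½[√(1 + 8Fr₁²) − 1] = ½[√934.1 − 1] = 14.8.
y₂ = 14.8 × 1.17 = 17.3 m.

y₂ = 17.3 m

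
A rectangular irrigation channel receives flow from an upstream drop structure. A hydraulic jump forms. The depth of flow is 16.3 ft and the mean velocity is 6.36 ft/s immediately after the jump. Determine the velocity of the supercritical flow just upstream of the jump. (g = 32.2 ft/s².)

Fr₂ = V₂/√(g·y₂) = 6.36/√(32.2×16.3) = 0.278.
The Bélanger relation is symmetric: y₁/y₂ = ½[√(1 + 8Fr₂²) − 1] = ½[√1.617 − 1] = 0.136.
y₁ = 0.136 × 16.3 = 2.21 ft.
V₁ = q/y₁ = 104/2.21 = 46.9 ft/s.

V₁ = 46.9 ft/s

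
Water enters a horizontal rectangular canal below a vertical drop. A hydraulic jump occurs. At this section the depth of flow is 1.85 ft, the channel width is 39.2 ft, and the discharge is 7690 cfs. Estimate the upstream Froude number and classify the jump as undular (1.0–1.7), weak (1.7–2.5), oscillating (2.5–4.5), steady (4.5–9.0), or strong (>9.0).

q = Q/b = 7690/39.2 = 196 ft²/s; V₁ = q/y₁ = 106 ft/s. Fr₁ = V₁/√(g·y₁) = 13.7.
Fr₁ = 13.7 lies in the strong range.

Fr₁ = 13.7; strong jump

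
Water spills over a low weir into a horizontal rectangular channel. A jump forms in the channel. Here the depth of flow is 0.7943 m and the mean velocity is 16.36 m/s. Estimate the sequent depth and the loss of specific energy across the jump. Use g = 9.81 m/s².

Fr₁ = V₁/√(g·y₁) = 16.36/√(9.81×0.7943) = 5.861.
Bélanger equation: y₂/y₁ = ½[√(1 + 8Fr₁²) − 1] = ½[√275.79 − 1] = 7.803.
y₂ = 7.803 × 0.7943 = 6.198 m.
Head loss: ΔE = (y₂ − y₁)³/(4y₁y₂) = (6.198 − 0.7943)³/(4×0.7943×6.198) = 157.8/19.69 = 8.014 m.

y₂ = 6.198 m; ΔE = 8.014 m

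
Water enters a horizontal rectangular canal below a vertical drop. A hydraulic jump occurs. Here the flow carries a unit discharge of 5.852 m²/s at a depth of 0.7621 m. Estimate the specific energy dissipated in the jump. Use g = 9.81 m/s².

ΔE = 0.8529 m

V₁ = q/y₁ = 5.852/0.7621 = 7.679 m/s. Fr₁ = V₁/√(g·y₁) = 7.679/√(9.81×0.7621) = 2.808.
By Bélanger, y₂/y₁ = ½[√(1 + 8Fr₁²) − 1] = ½[√64.095 − 1] = 3.503.
y₂ = 3.503 × 0.7621 = 2.670 m.
V₂ = q/y₂ = 5.852/2.670 = 2.192 m/s. E₁ = y₁ + V₁²/2g = 3.767 m; E₂ = y₂ + V₂²/2g = 2.915 m. ΔE = E₁ − E₂ = 0.8529 m.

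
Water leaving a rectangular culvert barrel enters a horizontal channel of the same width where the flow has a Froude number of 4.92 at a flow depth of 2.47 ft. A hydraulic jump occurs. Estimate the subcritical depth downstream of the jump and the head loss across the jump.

Fr₁ = 4.92 (given).
Bélanger equation: y₂/y₁ = ½[√(1 + 8Fr₁²) − 1] = ½[√194.7 − 1] = 6.48.
y₂ = 6.48 × 2.47 = 16.0 ft.
V₁ = Fr₁·√(g·y₁) = 4.92×√(32.2×2.47) = 43.9 ft/s; q = V₁·y₁ = 108 ft²/s. V₂ = q/y₂ = 108/16.0 = 6.78 ft/s. E₁ = y₁ + V₁²/2g = 32.4 ft; E₂ = y₂ + V₂²/2g = 16.7 ft. ΔE = E₁ − E₂ = 15.7 ft.

y₂ = 16.0 ft; ΔE = 15.7 ft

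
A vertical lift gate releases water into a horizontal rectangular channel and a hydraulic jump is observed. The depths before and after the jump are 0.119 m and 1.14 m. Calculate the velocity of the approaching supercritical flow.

V₁ = 7.69 m/s

For a rectangular channel the momentum equation gives q² = ½·g·y₁·y₂·(y₁ + y₂) = ½×9.81×0.119×1.14×1.26 = 0.838.
q = √0.838 = 0.915 m²/s.
V₁ = q/y₁ = 0.915/0.119 = 7.69 m/s.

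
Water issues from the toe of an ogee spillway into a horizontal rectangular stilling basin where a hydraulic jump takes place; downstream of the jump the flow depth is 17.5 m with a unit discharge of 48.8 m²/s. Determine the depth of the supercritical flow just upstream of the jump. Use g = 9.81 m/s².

y₁ = 1.46 m

V₂ = q/y₂ = 48.8/17.5 = 2.79 m/s; Fr₂ = V₂/√(g·y₂) = 0.213.
Applying the sequent-depth relation in reverse, y₁/y₂ = ½[√(1 + 8Fr₂²) − 1] = ½[√1.362 − 1] = 0.0836.
y₁ = 0.0836 × 17.5 = 1.46 m.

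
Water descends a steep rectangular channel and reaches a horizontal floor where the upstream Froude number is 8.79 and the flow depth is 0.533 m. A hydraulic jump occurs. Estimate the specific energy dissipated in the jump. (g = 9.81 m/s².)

Fr₁ = 8.79 (given).
Bélanger equation: y₂/y₁ = ½[√(1 + 8Fr₁²) − 1] = ½[√619.1 − 1] = 11.9.
y₂ = 11.9 × 0.533 = 6.36 m.
Head loss: ΔE = (y₂ − y₁)³/(4y₁y₂) = (6.36 − 0.533)³/(4×0.533×6.36) = 198/13.6 = 14.6 m.

ΔE = 14.6 m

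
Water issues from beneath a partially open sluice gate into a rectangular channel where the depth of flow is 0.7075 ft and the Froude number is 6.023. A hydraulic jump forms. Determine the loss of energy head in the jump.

Fr₁ = 6.023 (given).
Conjugate-depth relation: y₂/y₁ = ½[√(1 + 8Fr₁²) − 1] = ½[√291.21 − 1] = 8.032.
y₂ = 8.032 × 0.7075 = 5.683 ft.
Head loss: ΔE = (y₂ − y₁)³/(4y₁y₂) = (5.683 − 0.7075)³/(4×0.7075×5.683) = 123.2/16.08 = 7.658 ft.

ΔE = 7.658 ft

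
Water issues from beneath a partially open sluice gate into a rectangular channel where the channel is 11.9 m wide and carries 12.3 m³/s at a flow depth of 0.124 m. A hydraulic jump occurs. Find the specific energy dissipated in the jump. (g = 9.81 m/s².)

q = Q/b = 12.3/11.9 = 1.03 m²/s; V₁ = q/y₁ = 8.34 m/s. Fr₁ = V₁/√(g·y₁) = 7.56.
From the momentum equation for a rectangular channel, y₂/y₁ = ½[√(1 + 8Fr₁²) − 1] = ½[√458.0 − 1] = 10.2.
y₂ = 10.2 × 0.124 = 1.26 m.
V₂ = q/y₂ = 1.03/1.26 = 0.817 m/s. E₁ = y₁ + V₁²/2g = 3.67 m; E₂ = y₂ + V₂²/2g = 1.30 m. ΔE = E₁ − E₂ = 2.37 m.

ΔE = 2.37 m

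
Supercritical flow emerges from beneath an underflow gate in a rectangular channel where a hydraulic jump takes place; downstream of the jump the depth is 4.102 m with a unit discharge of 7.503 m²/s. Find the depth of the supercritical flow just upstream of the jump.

y₁ = 0.5956 m

V₂ = q/y₂ = 7.503/4.102 = 1.829 m/s; Fr₂ = V₂/√(g·y₂) = 0.2883.
Applying the sequent-depth relation in reverse, y₁/y₂ = ½[√(1 + 8Fr₂²) − 1] = ½[√1.6651 − 1] = 0.1452.
y₁ = 0.1452 × 4.102 = 0.5956 m.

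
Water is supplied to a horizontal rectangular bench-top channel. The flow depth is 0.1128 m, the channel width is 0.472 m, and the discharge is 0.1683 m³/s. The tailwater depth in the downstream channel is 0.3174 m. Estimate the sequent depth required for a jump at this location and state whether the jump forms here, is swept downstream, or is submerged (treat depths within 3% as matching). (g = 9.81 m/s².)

y₂ = 0.4263 m; the jump is swept downstream

q = Q/b = 0.1683/0.472 = 0.3566 m²/s; V₁ = q/y₁ = 3.161 m/s. Fr₁ = V₁/√(g·y₁) = 3.005.
Bélanger equation: y₂/y₁ = ½[√(1 + 8Fr₁²) − 1] = ½[√73.240 − 1] = 3.779.
y₂ = 3.779 × 0.1128 = 0.4263 m.
Tailwater y_tw = 0.3174 m: y_tw < y₂, so the jump is swept downstream.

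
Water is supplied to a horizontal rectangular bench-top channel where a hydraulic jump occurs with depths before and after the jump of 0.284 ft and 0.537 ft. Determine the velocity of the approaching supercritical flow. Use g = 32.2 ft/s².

V₁ = 5.00 ft/s

For a rectangular channel the momentum equation gives q² = ½·g·y₁·y₂·(y₁ + y₂) = ½×32.2×0.284×0.537×0.821 = 2.02.
q = √2.02 = 1.42 ft²/s.
V₁ = q/y₁ = 1.42/0.284 = 5.00 ft/s.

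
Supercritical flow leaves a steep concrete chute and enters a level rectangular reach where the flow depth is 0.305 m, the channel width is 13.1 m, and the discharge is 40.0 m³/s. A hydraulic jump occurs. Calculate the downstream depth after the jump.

q = Q/b = 40.0/13.1 = 3.05 m²/s; V₁ = q/y₁ = 10.0 m/s. Fr₁ = V₁/√(g·y₁) = 5.79.
Bélanger equation: y₂/y₁ = ½[√(1 + 8Fr₁²) − 1] = ½[√269.0 − 1] = 7.70.
y₂ = 7.70 × 0.305 = 2.35 m.

y₂ = 2.35 m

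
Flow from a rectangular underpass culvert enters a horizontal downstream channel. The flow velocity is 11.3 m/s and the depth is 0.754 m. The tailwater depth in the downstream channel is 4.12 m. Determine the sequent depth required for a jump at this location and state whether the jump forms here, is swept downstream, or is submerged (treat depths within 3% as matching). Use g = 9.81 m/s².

y₂ = 4.07 m; the jump forms here

Fr₁ = V₁/√(g·y₁) = 11.3/√(9.81×0.754) = 4.15.
From the momentum equation for a rectangular channel, y₂/y₁ = ½[√(1 + 8Fr₁²) − 1] = ½[√139.1 − 1] = 5.40.
y₂ = 5.40 × 0.754 = 4.07 m.
Tailwater y_tw = 4.12 m: y_tw ≈ y₂, so the jump forms here.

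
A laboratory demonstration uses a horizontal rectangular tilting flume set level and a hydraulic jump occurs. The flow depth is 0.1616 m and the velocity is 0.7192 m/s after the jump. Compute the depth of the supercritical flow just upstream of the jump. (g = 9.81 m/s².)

Fr₂ = V₂/√(g·y₂) = 0.7192/√(9.81×0.1616) = 0.5712.
The Bélanger relation is symmetric: y₁/y₂ = ½[√(1 + 8Fr₂²) − 1] = ½[√3.6102 − 1] = 0.4500.
y₁ = 0.4500 × 0.1616 = 0.07272 m.

y₁ = 0.07272 m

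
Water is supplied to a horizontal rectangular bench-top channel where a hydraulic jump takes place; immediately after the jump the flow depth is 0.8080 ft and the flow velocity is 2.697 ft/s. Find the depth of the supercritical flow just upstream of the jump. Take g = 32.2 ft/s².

y₁ = 0.3228 ft

Fr₂ = V₂/√(g·y₂) = 2.697/√(32.2×0.8080) = 0.5287.
Since the conjugate-depth ratio holds either way, y₁/y₂ = ½[√(1 + 8Fr₂²) − 1] = ½[√3.2366 − 1] = 0.3995.
y₁ = 0.3995 × 0.8080 = 0.3228 ft.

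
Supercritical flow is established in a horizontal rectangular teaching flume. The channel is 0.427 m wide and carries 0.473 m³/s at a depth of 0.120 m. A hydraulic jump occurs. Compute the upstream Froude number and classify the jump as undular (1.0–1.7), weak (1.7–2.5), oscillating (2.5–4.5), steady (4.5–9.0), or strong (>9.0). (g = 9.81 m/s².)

Fr₁ = 8.51; steady jump

q = Q/b = 0.473/0.427 = 1.11 m²/s; V₁ = q/y₁ = 9.23 m/s. Fr₁ = V₁/√(g·y₁) = 8.51.
Fr₁ = 8.51 lies in the steady range.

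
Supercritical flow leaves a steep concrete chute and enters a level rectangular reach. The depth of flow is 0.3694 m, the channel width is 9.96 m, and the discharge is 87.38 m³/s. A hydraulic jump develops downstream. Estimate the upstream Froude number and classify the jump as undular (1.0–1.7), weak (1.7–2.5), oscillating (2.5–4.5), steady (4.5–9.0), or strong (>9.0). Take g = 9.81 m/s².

Fr₁ = 12.48; strong jump

q = Q/b = 87.38/9.96 = 8.773 m²/s; V₁ = q/y₁ = 23.75 m/s. Fr₁ = V₁/√(g·y₁) = 12.48.
Fr₁ = 12.48 lies in the strong range.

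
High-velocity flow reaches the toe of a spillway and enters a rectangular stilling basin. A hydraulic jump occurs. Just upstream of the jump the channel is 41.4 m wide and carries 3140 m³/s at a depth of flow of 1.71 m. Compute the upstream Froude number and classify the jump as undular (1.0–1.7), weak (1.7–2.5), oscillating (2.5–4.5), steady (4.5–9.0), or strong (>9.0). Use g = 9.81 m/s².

q = Q/b = 3140/41.4 = 75.8 m²/s; V₁ = q/y₁ = 44.4 m/s. Fr₁ = V₁/√(g·y₁) = 10.8.
Fr₁ = 10.8 lies in the strong range.

Fr₁ = 10.8; strong jump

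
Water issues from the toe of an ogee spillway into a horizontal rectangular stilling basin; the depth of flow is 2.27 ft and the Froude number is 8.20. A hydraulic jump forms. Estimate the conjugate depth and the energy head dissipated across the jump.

y₂ = 25.2 ft; ΔE = 52.8 ft

Fr₁ = 8.20 (given).
From the momentum equation for a rectangular channel, y₂/y₁ = ½[√(1 + 8Fr₁²) − 1] = ½[√538.9 − 1] = 11.1.
y₂ = 11.1 × 2.27 = 25.2 ft.
Head loss: ΔE = (y₂ − y₁)³/(4y₁y₂) = (25.2 − 2.27)³/(4×2.27×25.2) = 12078/229 = 52.8 ft.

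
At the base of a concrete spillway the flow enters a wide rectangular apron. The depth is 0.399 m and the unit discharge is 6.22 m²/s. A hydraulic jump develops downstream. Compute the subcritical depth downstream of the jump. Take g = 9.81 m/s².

V₁ = q/y₁ = 6.22/0.399 = 15.6 m/s. Fr₁ = V₁/√(g·y₁) = 15.6/√(9.81×0.399) = 7.88.
Bélanger equation: y₂/y₁ = ½[√(1 + 8Fr₁²) − 1] = ½[√497.7 − 1] = 10.7.
y₂ = 10.7 × 0.399 = 4.25 m.

y₂ = 4.25 m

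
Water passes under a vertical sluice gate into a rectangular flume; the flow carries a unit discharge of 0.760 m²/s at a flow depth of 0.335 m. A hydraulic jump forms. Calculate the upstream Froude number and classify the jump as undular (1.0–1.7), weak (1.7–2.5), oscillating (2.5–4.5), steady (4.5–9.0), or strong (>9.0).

Fr₁ = 1.25; undular jump

V₁ = q/y₁ = 0.760/0.335 = 2.27 m/s. Fr₁ = V₁/√(g·y₁) = 2.27/√(9.81×0.335) = 1.25.
Fr₁ = 1.25 lies in the undular range.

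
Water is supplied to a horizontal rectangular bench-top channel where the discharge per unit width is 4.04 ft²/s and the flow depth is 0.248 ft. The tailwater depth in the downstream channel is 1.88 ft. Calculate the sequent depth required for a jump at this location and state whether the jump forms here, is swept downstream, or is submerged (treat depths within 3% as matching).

V₁ = q/y₁ = 4.04/0.248 = 16.3 ft/s. Fr₁ = V₁/√(g·y₁) = 16.3/√(32.2×0.248) = 5.76.
From the momentum equation for a rectangular channel, y₂/y₁ = ½[√(1 + 8Fr₁²) − 1] = ½[√266.9 − 1] = 7.67.
y₂ = 7.67 × 0.248 = 1.90 ft.
Tailwater y_tw = 1.88 ft: y_tw ≈ y₂, so the jump forms here.

y₂ = 1.90 ft; the jump forms here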